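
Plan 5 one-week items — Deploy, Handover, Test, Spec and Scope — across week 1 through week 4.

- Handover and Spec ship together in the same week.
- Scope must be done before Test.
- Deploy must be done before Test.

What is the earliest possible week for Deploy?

Downstream work caps Deploy at week 3.
Deploy at week 1 is achievable: Scope -> week 1; Spec -> week 1; Test -> week 2; Deploy -> week 1; Handover -> week 1.

week 1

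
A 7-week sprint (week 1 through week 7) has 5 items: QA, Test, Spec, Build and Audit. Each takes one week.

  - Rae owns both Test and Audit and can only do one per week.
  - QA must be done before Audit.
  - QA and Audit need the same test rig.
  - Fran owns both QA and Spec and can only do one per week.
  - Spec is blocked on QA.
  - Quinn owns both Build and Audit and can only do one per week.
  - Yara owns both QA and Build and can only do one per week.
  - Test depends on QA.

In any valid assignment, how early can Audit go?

week 2

Precedence pushes Audit to at least week 2.
Audit at week 2 is achievable: QA -> week 1, Audit -> week 2, Spec -> week 2, Build -> week 3, Test -> week 3.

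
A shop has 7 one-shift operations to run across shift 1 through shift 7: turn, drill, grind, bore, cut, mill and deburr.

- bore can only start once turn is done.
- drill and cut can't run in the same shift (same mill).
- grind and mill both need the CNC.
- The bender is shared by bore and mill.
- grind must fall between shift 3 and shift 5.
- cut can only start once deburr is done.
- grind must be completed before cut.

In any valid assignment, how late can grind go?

shift 5

Grind is available from shift 3; grind's own window allows nothing later than shift 5.
grind at shift 5 is achievable: grind in shift 5; deburr in shift 1; cut in shift 6; mill in shift 1; drill in shift 1; turn in shift 1; bore in shift 2.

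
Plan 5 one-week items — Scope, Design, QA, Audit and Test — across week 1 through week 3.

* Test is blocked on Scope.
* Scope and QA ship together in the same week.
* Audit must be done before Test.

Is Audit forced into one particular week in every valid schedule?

No

Audit can be week 1 (e.g. Audit in week 1; QA in week 1; Test in week 2; Scope in week 1; Design in week 1) or week 2 (e.g. Test -> week 3; Design -> week 1; QA -> week 1; Audit -> week 2; Scope -> week 1).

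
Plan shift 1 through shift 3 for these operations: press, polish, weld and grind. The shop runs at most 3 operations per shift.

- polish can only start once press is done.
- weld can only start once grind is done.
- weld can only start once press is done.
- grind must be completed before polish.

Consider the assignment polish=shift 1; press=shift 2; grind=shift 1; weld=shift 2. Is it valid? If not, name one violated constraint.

Invalid. polish can only start once press is done.

polish can only start once press is done — violated.
grind must be completed before polish — violated.
weld can only start once grind is done — holds.
weld can only start once press is done — violated.
The shop runs at most 3 operations per shift — holds.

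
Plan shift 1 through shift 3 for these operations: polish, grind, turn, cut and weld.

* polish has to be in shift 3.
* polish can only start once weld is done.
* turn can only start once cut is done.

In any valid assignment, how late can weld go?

shift 2

Downstream work caps weld at shift 2.
weld at shift 2 is achievable: polish -> shift 3, turn -> shift 2, weld -> shift 2, cut -> shift 1, grind -> shift 1.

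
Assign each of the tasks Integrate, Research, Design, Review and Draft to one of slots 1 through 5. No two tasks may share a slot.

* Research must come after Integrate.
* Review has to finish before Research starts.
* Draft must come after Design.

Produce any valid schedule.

Review=2; Research=3; Draft=5; Integrate=1; Design=4

Checking: Design(4) before Draft(5); Review(2) before Research(3); Integrate(1) before Research(3); max 1 per slot (cap 1).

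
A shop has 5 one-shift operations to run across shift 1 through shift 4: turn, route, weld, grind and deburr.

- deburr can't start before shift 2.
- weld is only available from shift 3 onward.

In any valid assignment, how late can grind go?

grind at shift 4 is achievable: weld in shift 3, deburr in shift 2, turn in shift 1, grind in shift 4, route in shift 1.

shift 4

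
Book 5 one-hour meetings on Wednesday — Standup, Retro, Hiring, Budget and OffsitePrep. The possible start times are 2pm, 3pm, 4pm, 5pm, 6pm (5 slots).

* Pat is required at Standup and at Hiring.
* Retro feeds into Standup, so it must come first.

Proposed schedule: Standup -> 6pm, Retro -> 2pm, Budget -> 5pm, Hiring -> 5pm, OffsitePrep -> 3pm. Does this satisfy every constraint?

Retro feeds into Standup, so it must come first — holds.
Pat is required at Standup and at Hiring — holds.

Valid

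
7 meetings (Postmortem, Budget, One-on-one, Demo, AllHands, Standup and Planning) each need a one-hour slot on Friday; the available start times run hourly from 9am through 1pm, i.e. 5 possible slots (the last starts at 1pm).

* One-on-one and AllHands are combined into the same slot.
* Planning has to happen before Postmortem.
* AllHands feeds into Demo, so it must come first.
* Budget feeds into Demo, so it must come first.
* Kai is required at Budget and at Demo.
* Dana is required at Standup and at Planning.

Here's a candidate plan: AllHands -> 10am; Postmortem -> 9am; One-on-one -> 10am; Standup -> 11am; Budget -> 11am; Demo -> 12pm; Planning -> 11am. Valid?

AllHands feeds into Demo, so it must come first — holds.
Dana is required at Standup and at Planning — violated.
Budget feeds into Demo, so it must come first — holds.
Kai is required at Budget and at Demo — holds.
Planning has to happen before Postmortem — violated.
One-on-one and AllHands are combined into the same slot — holds.

No. Planning has to happen before Postmortem is not satisfied.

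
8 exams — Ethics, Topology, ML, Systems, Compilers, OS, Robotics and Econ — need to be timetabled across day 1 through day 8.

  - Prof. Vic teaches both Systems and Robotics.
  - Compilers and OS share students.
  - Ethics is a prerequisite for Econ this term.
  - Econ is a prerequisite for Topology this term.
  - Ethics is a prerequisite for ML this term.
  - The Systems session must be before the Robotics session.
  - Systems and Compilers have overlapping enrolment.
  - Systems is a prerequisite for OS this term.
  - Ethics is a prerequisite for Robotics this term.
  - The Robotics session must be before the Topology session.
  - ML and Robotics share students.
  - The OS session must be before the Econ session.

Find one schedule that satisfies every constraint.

Systems=day 1; Compilers=day 3; OS=day 2; Robotics=day 2; Ethics=day 1; Topology=day 4; Econ=day 3; ML=day 3

Checking: Econ(day 3) before Topology(day 4); Ethics(day 1) before Econ(day 3); Ethics(day 1) before ML(day 3); Robotics(day 2) before Topology(day 4); OS(day 2) before Econ(day 3); Systems(day 1) before Robotics(day 2); Ethics(day 1) before Robotics(day 2); Systems(day 1) before OS(day 2); Systems(day 1) != Robotics(day 2); Systems(day 1) != Compilers(day 3); Compilers(day 3) != OS(day 2); ML(day 3) != Robotics(day 2).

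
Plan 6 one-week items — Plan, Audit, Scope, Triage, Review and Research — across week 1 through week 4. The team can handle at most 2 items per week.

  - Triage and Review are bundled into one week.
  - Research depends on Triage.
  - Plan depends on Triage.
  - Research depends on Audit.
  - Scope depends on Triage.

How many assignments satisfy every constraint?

29

Splitting on Plan: it can be week 2 (7), week 3 (11), week 4 (11). Listing each branch's schedules as (Audit, Scope, Triage, Review, Research) by week number:
Plan=week 2: (2,3,1,1,3) (2,3,1,1,4) (2,4,1,1,3) (2,4,1,1,4) (3,2,1,1,4) (3,3,1,1,4) (3,4,1,1,4) — 7.
Plan=week 3: (1,3,2,2,4) (1,4,2,2,3) (1,4,2,2,4) (2,2,1,1,3) (2,2,1,1,4) (2,3,1,1,4) (2,4,1,1,3) (2,4,1,1,4) (3,2,1,1,4) (3,4,1,1,4) (3,4,2,2,4) — 11.
Plan=week 4: (1,3,2,2,3) (1,3,2,2,4) (1,4,2,2,3) (2,2,1,1,3) (2,2,1,1,4) (2,3,1,1,3) (2,3,1,1,4) (2,4,1,1,3) (3,2,1,1,4) (3,3,1,1,4) (3,3,2,2,4) — 11.
Summing: 7 + 11 + 11 = 29.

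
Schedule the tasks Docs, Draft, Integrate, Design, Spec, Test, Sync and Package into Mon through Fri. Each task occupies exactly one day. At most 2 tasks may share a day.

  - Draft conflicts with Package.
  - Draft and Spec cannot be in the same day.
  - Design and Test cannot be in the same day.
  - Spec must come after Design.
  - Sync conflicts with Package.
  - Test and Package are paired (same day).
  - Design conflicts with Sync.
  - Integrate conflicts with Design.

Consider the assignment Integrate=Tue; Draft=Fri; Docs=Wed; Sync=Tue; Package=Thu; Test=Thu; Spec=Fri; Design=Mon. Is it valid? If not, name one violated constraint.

Design and Test cannot be in the same day — holds.
At most 2 tasks may share a day — holds.
Test and Package are paired (same day) — holds.
Integrate conflicts with Design — holds.
Draft and Spec cannot be in the same day — violated.
Sync conflicts with Package — holds.
Design conflicts with Sync — holds.
Spec must come after Design — holds.
Draft conflicts with Package — holds.

No. Draft and Spec cannot be in the same day is not satisfied.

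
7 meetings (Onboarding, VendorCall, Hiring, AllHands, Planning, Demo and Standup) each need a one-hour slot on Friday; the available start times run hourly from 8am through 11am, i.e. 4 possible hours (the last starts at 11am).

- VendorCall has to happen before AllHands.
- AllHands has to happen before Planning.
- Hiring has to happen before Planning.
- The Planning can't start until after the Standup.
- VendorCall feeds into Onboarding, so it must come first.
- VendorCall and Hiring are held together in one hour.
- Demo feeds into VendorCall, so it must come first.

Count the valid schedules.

Splitting on Onboarding: it can be 10am (3), 11am (3). Listing each branch's schedules as (VendorCall, Hiring, AllHands, Planning, Demo, Standup):
Onboarding=10am: (9am,9am,10am,11am,8am,8am) (9am,9am,10am,11am,8am,9am) (9am,9am,10am,11am,8am,10am) — 3.
Onboarding=11am: (9am,9am,10am,11am,8am,8am) (9am,9am,10am,11am,8am,9am) (9am,9am,10am,11am,8am,10am) — 3.
Summing: 3 + 3 = 6.

6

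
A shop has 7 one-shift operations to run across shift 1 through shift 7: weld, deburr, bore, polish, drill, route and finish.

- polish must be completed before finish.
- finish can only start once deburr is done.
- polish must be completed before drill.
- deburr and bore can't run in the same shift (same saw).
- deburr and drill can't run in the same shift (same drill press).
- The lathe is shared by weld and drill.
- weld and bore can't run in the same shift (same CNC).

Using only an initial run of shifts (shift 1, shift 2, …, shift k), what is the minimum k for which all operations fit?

The precedence chain requires at least 2 distinct shifts.
2 works (last occupied shift: shift 2): for example finish -> shift 2; route -> shift 1; bore -> shift 2; deburr -> shift 1; polish -> shift 1; weld -> shift 1; drill -> shift 2.

2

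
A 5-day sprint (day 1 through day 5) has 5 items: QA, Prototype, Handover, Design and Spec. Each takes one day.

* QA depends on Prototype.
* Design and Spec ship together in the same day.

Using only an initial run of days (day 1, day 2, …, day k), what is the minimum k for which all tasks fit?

2

The precedence chain requires at least 2 distinct days.
2 works (last occupied day: day 2): for example Handover in day 1, Design in day 1, Prototype in day 1, Spec in day 1, QA in day 2.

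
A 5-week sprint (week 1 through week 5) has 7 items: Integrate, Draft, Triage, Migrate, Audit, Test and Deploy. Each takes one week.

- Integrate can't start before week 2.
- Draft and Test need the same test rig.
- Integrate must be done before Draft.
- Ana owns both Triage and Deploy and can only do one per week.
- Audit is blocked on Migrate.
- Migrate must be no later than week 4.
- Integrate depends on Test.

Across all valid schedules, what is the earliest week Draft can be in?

week 3

Precedence pushes Draft to at least week 3.
Draft at week 3 is achievable: Migrate=week 1; Integrate=week 2; Test=week 1; Audit=week 2; Draft=week 3; Deploy=week 2; Triage=week 1.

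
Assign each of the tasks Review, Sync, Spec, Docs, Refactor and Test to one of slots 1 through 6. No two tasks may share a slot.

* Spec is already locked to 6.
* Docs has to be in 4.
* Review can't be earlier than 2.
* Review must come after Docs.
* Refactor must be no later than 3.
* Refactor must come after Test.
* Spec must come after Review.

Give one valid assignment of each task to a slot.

Test -> 1, Spec -> 6, Sync -> 3, Refactor -> 2, Review -> 5, Docs -> 4

Checking: Review(5) before Spec(6); Test(1) before Refactor(2); Docs(4) before Review(5); Refactor=2 in [1,3]; Spec=6 in [6,6]; Docs=4 in [4,4]; Review=5 in [2,6]; max 1 per slot (cap 1).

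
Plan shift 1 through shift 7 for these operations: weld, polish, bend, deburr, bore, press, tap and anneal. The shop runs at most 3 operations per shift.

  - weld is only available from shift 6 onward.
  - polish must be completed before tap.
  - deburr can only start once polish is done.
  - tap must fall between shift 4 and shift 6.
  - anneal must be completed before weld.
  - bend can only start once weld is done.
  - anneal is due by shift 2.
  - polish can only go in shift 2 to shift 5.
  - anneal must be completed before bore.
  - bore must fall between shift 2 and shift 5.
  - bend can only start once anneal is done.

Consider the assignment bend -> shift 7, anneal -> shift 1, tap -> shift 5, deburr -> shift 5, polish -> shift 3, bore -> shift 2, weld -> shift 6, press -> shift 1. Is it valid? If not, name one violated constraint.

Yes

bend can only start once weld is done — holds.
anneal must be completed before bore — holds.
deburr can only start once polish is done — holds.
anneal must be completed before weld — holds.
polish can only go in shift 2 to shift 5 — holds.
polish must be completed before tap — holds.
anneal is due by shift 2 — holds.
bend can only start once anneal is done — holds.
weld is only available from shift 6 onward — holds.
tap must fall between shift 4 and shift 6 — holds.
bore must fall between shift 2 and shift 5 — holds.
The shop runs at most 3 operations per shift — holds.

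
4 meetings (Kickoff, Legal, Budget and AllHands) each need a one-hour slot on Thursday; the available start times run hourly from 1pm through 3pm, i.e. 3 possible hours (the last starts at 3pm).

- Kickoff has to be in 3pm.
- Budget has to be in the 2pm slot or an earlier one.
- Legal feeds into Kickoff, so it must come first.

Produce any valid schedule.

Budget=1pm, Kickoff=3pm, Legal=1pm, AllHands=1pm

Checking: Legal(1pm) before Kickoff(3pm); Kickoff=3pm in [3pm,3pm]; Budget=1pm in [1pm,2pm].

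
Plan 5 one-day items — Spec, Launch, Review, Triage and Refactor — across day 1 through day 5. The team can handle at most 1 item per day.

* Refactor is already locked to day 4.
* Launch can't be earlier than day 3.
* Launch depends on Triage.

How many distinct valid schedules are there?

10

Splitting on Spec: it can be day 1 (3), day 2 (3), day 3 (2), day 5 (2). Listing each branch's schedules as (Launch, Review, Triage, Refactor) by day number:
Spec=day 1: (3,5,2,4) (5,2,3,4) (5,3,2,4) — 3.
Spec=day 2: (3,5,1,4) (5,1,3,4) (5,3,1,4) — 3.
Spec=day 3: (5,1,2,4) (5,2,1,4) — 2.
Spec=day 5: (3,1,2,4) (3,2,1,4) — 2.
Summing: 3 + 3 + 2 + 2 = 10.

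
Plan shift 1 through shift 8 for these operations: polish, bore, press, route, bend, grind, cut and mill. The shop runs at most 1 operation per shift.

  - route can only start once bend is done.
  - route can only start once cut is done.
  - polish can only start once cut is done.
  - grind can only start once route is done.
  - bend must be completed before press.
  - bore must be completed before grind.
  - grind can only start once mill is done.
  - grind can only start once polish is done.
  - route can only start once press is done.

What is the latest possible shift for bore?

Downstream work caps bore at shift 7.
bore at shift 7 is achievable: polish -> shift 5; cut -> shift 3; grind -> shift 8; mill -> shift 6; bore -> shift 7; bend -> shift 1; press -> shift 2; route -> shift 4.

shift 7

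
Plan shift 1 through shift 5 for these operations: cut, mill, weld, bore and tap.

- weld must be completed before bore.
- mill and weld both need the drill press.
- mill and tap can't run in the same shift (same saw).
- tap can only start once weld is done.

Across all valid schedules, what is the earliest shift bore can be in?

Precedence pushes bore to at least shift 2.
bore at shift 2 is achievable: weld=shift 1, bore=shift 2, tap=shift 2, mill=shift 3, cut=shift 1.

shift 2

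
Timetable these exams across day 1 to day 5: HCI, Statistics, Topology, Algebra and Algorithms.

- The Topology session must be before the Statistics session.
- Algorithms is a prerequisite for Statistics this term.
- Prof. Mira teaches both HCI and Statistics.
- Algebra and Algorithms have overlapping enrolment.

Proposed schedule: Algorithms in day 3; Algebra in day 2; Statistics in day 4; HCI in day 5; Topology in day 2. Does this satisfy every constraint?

The Topology session must be before the Statistics session — holds.
Algebra and Algorithms have overlapping enrolment — holds.
Algorithms is a prerequisite for Statistics this term — holds.
Prof. Mira teaches both HCI and Statistics — holds.

Yes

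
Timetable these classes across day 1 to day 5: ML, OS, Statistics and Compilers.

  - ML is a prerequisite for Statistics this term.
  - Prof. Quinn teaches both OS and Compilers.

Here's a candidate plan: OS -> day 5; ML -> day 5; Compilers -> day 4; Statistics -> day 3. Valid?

ML is a prerequisite for Statistics this term — violated.
Prof. Quinn teaches both OS and Compilers — holds.

Invalid. ML is a prerequisite for Statistics this term.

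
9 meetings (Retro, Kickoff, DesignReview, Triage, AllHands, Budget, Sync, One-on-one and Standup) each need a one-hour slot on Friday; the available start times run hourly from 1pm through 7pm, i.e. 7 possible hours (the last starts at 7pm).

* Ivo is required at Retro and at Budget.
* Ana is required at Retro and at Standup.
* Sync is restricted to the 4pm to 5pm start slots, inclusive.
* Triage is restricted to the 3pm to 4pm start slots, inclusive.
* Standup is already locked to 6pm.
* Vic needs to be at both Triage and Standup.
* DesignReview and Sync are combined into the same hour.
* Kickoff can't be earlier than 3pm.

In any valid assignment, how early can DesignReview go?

DesignReview must be in the same hour as Sync, which can't be before 4pm, so DesignReview is at least 4pm; DesignReview must be in the same hour as Sync, which can't be after 5pm, so DesignReview is at most 5pm.
DesignReview at 4pm is achievable: Retro -> 1pm; Triage -> 3pm; Kickoff -> 3pm; Sync -> 4pm; Standup -> 6pm; AllHands -> 1pm; DesignReview -> 4pm; One-on-one -> 1pm; Budget -> 2pm.

4pm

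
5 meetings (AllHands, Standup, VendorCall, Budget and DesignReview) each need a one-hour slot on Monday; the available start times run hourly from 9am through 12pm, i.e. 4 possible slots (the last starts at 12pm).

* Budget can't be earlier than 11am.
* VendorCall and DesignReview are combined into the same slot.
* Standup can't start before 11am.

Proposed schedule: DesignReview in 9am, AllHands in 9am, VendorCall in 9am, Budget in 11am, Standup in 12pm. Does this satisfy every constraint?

VendorCall and DesignReview are combined into the same slot — holds.
Budget can't be earlier than 11am — holds.
Standup can't start before 11am — holds.

Valid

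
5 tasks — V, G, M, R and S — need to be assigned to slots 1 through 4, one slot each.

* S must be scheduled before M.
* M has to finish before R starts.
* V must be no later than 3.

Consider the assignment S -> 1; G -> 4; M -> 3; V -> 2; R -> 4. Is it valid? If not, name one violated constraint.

Valid

M has to finish before R starts — holds.
V must be no later than 3 — holds.
S must be scheduled before M — holds.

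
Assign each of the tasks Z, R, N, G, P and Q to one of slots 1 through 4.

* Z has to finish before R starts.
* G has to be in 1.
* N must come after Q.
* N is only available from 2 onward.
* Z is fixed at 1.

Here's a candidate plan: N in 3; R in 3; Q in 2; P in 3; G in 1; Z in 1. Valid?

Valid

N must come after Q — holds.
Z has to finish before R starts — holds.
G has to be in 1 — holds.
Z is fixed at 1 — holds.
N is only available from 2 onward — holds.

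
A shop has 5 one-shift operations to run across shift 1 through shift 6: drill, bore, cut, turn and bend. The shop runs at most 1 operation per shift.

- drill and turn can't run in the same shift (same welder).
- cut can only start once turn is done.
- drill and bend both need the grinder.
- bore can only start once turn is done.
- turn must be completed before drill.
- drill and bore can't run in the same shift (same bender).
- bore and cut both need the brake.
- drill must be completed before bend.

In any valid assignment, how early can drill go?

shift 2

Precedence pushes drill to at least shift 2; downstream work caps drill at shift 5.
drill at shift 2 is achievable: drill in shift 2; bend in shift 5; cut in shift 4; turn in shift 1; bore in shift 3.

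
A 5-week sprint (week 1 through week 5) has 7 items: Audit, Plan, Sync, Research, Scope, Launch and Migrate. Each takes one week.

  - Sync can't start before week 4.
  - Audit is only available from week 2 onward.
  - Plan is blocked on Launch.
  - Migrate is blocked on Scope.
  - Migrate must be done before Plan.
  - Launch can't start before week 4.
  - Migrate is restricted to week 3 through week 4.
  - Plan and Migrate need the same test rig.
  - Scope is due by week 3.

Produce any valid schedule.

Launch in week 4; Scope in week 1; Plan in week 5; Audit in week 2; Migrate in week 3; Research in week 1; Sync in week 4

Checking: Scope(week 1) before Migrate(week 3); Migrate(week 3) before Plan(week 5); Launch(week 4) before Plan(week 5); Plan(week 5) != Migrate(week 3); Migrate=week 3 in [week 3,week 4]; Launch=week 4 in [week 4,week 5]; Scope=week 1 in [week 1,week 3]; Audit=week 2 in [week 2,week 5]; Sync=week 4 in [week 4,week 5].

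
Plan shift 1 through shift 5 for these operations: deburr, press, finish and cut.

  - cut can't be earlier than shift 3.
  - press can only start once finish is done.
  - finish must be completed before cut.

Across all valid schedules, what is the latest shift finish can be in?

shift 4

Downstream work caps finish at shift 4.
finish at shift 4 is achievable: finish in shift 4; press in shift 5; deburr in shift 1; cut in shift 5.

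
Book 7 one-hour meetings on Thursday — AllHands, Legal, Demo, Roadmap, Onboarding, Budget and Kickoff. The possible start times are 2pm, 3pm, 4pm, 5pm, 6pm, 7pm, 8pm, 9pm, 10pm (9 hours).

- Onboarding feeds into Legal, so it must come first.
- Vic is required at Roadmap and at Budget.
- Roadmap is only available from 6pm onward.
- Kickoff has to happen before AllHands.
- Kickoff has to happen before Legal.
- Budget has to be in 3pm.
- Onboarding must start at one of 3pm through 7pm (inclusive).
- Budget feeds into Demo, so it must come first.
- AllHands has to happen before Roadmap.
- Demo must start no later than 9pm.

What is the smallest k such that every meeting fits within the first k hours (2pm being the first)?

The precedence chain requires at least 3 distinct hours.
Roadmap can't be placed before 6pm — that is hour 5 counting from 2pm — so the schedule must run through at least 5 hours.
5 works (last occupied hour: 6pm): for example Kickoff in 2pm, Demo in 4pm, Onboarding in 3pm, Legal in 4pm, Budget in 3pm, Roadmap in 6pm, AllHands in 3pm.

5 hours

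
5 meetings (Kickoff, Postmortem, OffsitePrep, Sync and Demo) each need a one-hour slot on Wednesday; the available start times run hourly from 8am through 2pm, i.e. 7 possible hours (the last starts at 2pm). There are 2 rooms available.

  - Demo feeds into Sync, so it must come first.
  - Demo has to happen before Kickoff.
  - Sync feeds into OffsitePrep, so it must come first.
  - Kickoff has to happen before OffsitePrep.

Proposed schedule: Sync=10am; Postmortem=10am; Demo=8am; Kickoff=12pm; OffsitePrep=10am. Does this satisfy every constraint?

Demo has to happen before Kickoff — holds.
Kickoff has to happen before OffsitePrep — violated.
Sync feeds into OffsitePrep, so it must come first — violated.
There are 2 rooms available — violated.
Demo feeds into Sync, so it must come first — holds.

Invalid. There are 2 rooms available.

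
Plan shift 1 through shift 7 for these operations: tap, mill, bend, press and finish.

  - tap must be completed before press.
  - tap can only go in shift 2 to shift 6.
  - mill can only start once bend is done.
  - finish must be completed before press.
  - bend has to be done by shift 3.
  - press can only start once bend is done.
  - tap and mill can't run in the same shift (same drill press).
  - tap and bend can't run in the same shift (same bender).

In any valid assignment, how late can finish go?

Downstream work caps finish at shift 6.
finish at shift 6 is achievable: press -> shift 7, mill -> shift 3, finish -> shift 6, tap -> shift 2, bend -> shift 1.

shift 6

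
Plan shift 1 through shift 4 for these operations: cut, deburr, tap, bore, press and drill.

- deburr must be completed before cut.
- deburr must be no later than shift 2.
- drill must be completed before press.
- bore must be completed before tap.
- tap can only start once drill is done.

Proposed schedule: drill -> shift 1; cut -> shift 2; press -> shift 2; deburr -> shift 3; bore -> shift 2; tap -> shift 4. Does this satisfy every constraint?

deburr must be completed before cut — violated.
tap can only start once drill is done — holds.
bore must be completed before tap — holds.
drill must be completed before press — holds.
deburr must be no later than shift 2 — violated.

No. deburr must be no later than shift 2 is not satisfied.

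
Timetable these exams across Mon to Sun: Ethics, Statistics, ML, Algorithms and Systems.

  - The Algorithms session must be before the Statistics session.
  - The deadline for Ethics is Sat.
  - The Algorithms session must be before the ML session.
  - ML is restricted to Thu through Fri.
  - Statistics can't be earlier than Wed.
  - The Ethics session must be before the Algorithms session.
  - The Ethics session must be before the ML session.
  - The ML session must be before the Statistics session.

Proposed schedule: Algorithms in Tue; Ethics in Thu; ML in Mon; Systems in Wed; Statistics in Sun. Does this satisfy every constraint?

The Algorithms session must be before the Statistics session — holds.
The Algorithms session must be before the ML session — violated.
The Ethics session must be before the Algorithms session — violated.
ML is restricted to Thu through Fri — violated.
Statistics can't be earlier than Wed — holds.
The Ethics session must be before the ML session — violated.
The ML session must be before the Statistics session — holds.
The deadline for Ethics is Sat — holds.

No — it violates: The Ethics session must be before the ML session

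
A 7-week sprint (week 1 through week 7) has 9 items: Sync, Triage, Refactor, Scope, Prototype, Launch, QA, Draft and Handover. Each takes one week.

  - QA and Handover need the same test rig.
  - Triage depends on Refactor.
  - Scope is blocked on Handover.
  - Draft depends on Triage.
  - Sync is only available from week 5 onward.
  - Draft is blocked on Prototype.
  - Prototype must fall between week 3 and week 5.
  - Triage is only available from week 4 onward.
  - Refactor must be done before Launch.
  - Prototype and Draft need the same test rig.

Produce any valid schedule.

Scope=week 2, Launch=week 2, Draft=week 5, Handover=week 1, Triage=week 4, Refactor=week 1, QA=week 2, Prototype=week 3, Sync=week 5

Checking: Triage(week 4) before Draft(week 5); Refactor(week 1) before Launch(week 2); Prototype(week 3) before Draft(week 5); Handover(week 1) before Scope(week 2); Refactor(week 1) before Triage(week 4); Prototype(week 3) != Draft(week 5); QA(week 2) != Handover(week 1); Triage=week 4 in [week 4,week 7]; Prototype=week 3 in [week 3,week 5]; Sync=week 5 in [week 5,week 7].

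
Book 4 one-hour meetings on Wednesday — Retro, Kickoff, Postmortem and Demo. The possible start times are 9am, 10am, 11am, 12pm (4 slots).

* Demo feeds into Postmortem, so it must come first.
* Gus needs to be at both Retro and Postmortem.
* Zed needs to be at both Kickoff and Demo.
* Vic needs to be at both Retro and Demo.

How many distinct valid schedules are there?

36

Splitting on Retro: it can be 9am (9), 10am (9), 11am (9), 12pm (9). Listing each branch's schedules as (Kickoff, Postmortem, Demo):
Retro=9am: (9am,11am,10am) (9am,12pm,10am) (9am,12pm,11am) (10am,12pm,11am) (11am,11am,10am) (11am,12pm,10am) (12pm,11am,10am) (12pm,12pm,10am) (12pm,12pm,11am) — 9.
Retro=10am: (9am,12pm,11am) (10am,11am,9am) (10am,12pm,9am) (10am,12pm,11am) (11am,11am,9am) (11am,12pm,9am) (12pm,11am,9am) (12pm,12pm,9am) (12pm,12pm,11am) — 9.
Retro=11am: (9am,12pm,10am) (10am,10am,9am) (10am,12pm,9am) (11am,10am,9am) (11am,12pm,9am) (11am,12pm,10am) (12pm,10am,9am) (12pm,12pm,9am) (12pm,12pm,10am) — 9.
Retro=12pm: (9am,11am,10am) (10am,10am,9am) (10am,11am,9am) (11am,10am,9am) (11am,11am,9am) (11am,11am,10am) (12pm,10am,9am) (12pm,11am,9am) (12pm,11am,10am) — 9.
Summing: 9 + 9 + 9 + 9 = 36.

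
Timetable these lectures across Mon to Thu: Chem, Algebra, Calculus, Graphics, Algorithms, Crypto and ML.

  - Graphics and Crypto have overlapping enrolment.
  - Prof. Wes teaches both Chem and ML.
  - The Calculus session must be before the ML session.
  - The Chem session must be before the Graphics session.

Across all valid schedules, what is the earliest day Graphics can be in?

Tue

Precedence pushes Graphics to at least Tue.
Graphics at Tue is achievable: Chem -> Mon; Algebra -> Mon; Graphics -> Tue; Calculus -> Mon; ML -> Tue; Crypto -> Mon; Algorithms -> Mon.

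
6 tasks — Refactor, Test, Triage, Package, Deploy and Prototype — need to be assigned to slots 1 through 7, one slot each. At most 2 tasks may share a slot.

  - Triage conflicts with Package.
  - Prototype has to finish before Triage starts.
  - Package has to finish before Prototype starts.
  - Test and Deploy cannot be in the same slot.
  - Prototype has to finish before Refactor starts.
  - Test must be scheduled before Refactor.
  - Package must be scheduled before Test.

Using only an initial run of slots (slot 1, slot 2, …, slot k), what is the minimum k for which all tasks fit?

The precedence chain requires at least 3 distinct slots.
With at most 2 per slot and 6 tasks, at least 3 slots are needed.
3 works (last occupied slot: 3): for example Deploy in 1, Test in 2, Refactor in 3, Package in 1, Prototype in 2, Triage in 3.

3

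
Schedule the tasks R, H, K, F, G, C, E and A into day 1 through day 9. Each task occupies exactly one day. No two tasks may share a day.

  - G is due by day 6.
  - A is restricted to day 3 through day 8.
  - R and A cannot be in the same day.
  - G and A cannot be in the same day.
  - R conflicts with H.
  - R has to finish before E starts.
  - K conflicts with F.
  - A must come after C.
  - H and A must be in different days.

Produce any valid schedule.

K=day 7, R=day 4, H=day 6, G=day 1, A=day 3, C=day 2, F=day 8, E=day 5

Checking: R(day 4) before E(day 5); C(day 2) before A(day 3); R(day 4) != H(day 6); G(day 1) != A(day 3); K(day 7) != F(day 8); R(day 4) != A(day 3); H(day 6) != A(day 3); A=day 3 in [day 3,day 8]; G=day 1 in [day 1,day 6]; max 1 per day (cap 1).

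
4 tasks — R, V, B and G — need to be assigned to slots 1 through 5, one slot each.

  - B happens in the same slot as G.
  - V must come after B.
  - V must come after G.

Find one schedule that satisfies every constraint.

G=1, B=1, V=2, R=1

Checking: B(1) before V(2); G(1) before V(2); B = G = 1.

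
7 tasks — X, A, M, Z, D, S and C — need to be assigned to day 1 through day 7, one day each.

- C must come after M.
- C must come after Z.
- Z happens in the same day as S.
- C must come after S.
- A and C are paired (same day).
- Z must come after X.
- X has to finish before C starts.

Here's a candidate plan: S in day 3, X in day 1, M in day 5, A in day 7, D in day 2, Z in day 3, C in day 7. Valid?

X has to finish before C starts — holds.
A and C are paired (same day) — holds.
Z happens in the same day as S — holds.
C must come after Z — holds.
Z must come after X — holds.
C must come after M — holds.
C must come after S — holds.

Valid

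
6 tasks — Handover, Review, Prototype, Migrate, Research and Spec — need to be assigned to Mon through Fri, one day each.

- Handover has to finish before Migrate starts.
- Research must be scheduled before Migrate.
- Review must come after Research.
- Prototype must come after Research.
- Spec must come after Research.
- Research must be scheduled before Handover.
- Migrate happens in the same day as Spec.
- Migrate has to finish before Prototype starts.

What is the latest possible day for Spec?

Spec must be in the same day as Migrate, which can't be before Wed, so Spec is at least Wed; Spec must be in the same day as Migrate, which can't be after Thu, so Spec is at most Thu.
Spec at Thu is achievable: Review -> Tue, Handover -> Tue, Migrate -> Thu, Spec -> Thu, Research -> Mon, Prototype -> Fri.

Thu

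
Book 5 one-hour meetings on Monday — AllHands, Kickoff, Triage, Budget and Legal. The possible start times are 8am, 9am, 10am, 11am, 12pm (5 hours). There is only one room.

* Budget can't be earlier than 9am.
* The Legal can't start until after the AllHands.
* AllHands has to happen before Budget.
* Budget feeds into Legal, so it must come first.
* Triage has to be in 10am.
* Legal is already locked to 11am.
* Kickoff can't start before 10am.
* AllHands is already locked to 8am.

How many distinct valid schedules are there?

Enumerating: Kickoff=12pm; Triage=10am; AllHands=8am; Legal=11am; Budget=9am.

1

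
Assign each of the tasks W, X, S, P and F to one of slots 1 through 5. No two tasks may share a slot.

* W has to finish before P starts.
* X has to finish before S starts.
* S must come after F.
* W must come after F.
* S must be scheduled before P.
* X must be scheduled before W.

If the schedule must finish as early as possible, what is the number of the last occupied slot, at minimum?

The precedence chain requires at least 3 distinct slots.
With at most 1 per slot and 5 tasks, at least 5 slots are needed.
5 works (last occupied slot: 5): for example X in 1, P in 5, F in 2, S in 4, W in 3.

slot 5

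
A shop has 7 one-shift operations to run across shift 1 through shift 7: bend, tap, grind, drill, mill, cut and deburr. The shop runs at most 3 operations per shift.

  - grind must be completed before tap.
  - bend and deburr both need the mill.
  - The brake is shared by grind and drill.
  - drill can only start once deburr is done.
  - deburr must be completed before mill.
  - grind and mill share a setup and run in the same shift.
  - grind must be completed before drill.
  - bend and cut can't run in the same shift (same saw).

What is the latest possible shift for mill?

shift 6

Precedence pushes mill to at least shift 2; mill must be in the same shift as grind, which can't be after shift 6, so mill is at most shift 6.
mill at shift 6 is achievable: grind -> shift 6; cut -> shift 1; drill -> shift 7; bend -> shift 2; tap -> shift 7; mill -> shift 6; deburr -> shift 1.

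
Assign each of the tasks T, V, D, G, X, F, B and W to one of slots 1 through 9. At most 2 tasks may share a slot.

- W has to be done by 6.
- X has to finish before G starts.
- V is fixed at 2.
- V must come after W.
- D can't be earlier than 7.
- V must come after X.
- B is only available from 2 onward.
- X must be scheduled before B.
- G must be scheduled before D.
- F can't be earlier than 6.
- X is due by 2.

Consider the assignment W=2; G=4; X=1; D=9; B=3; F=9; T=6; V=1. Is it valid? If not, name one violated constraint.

Invalid. V must come after W.

V must come after X — violated.
X has to finish before G starts — holds.
D can't be earlier than 7 — holds.
X is due by 2 — holds.
V must come after W — violated.
F can't be earlier than 6 — holds.
At most 2 tasks may share a slot — holds.
V is fixed at 2 — violated.
B is only available from 2 onward — holds.
G must be scheduled before D — holds.
W has to be done by 6 — holds.
X must be scheduled before B — holds.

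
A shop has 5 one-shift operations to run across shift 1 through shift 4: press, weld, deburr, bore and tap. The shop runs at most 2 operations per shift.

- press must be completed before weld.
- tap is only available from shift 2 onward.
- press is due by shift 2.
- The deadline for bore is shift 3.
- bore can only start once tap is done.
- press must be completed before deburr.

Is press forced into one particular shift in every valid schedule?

press can be shift 1 (e.g. press -> shift 1; deburr -> shift 3; weld -> shift 2; tap -> shift 2; bore -> shift 3) or shift 2 (e.g. weld in shift 3; deburr in shift 4; press in shift 2; tap in shift 2; bore in shift 3).

No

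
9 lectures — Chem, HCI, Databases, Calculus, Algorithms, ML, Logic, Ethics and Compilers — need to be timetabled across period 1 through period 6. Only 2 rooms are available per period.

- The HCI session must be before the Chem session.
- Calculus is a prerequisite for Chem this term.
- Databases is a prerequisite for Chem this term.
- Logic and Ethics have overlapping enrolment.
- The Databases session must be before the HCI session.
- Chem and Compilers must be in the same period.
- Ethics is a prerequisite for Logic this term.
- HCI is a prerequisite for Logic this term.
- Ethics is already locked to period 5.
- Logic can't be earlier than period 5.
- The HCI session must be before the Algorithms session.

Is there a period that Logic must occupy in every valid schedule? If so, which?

Logic's window is period 5–period 6.
Ethics is fixed at period 5, and Logic can't share a period with Ethics.
So Logic must be period 6.

period 6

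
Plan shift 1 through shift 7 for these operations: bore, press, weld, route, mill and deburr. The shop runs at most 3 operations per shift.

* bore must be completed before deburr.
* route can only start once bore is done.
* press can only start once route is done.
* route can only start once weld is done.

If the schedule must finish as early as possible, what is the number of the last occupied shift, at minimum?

The precedence chain requires at least 3 distinct shifts.
With at most 3 per shift and 6 operations, at least 2 shifts are needed.
3 works (last occupied shift: shift 3): for example mill=shift 1, bore=shift 1, press=shift 3, deburr=shift 2, route=shift 2, weld=shift 1.

3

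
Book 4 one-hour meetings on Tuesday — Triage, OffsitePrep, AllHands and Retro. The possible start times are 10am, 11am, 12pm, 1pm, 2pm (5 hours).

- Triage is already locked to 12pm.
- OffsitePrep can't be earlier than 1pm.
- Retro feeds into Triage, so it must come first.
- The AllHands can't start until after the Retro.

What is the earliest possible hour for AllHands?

11am

Precedence pushes AllHands to at least 11am.
AllHands at 11am is achievable: AllHands in 11am; Retro in 10am; OffsitePrep in 1pm; Triage in 12pm.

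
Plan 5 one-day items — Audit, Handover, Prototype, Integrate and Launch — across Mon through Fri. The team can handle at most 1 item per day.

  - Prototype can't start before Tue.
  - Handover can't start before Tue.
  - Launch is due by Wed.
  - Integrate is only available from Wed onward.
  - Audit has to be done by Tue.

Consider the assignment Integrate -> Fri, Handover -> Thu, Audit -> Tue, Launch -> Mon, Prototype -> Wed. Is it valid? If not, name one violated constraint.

Prototype can't start before Tue — holds.
Audit has to be done by Tue — holds.
The team can handle at most 1 item per day — holds.
Handover can't start before Tue — holds.
Launch is due by Wed — holds.
Integrate is only available from Wed onward — holds.

Yes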